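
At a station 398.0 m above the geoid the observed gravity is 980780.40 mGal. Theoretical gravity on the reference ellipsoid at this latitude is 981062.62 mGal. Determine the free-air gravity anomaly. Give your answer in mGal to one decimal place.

Free-air correction = 0.3086 × 398.0 = 122.82 mGal
Free-air anomaly = 980780.40 − 981062.62 + (122.82) = -159.40 mGal

-159.4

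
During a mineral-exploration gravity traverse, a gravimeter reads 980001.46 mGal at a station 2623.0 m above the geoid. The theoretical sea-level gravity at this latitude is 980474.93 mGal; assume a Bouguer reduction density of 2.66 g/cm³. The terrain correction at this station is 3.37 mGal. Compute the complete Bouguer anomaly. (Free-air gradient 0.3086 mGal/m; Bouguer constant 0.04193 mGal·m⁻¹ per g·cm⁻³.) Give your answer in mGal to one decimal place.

Free-air correction = 0.3086 × 2623.0 = 809.46 mGal
Free-air anomaly = 980001.46 − 980474.93 + (809.46) = 335.99 mGal
Bouguer slab correction = 0.04193 × 2.66 × 2623.0 = 292.55 mGal
Simple Bouguer anomaly = 335.99 − (292.55) = 43.44 mGal
Complete Bouguer anomaly = 43.44 + 3.37 = 46.81 mGal

46.8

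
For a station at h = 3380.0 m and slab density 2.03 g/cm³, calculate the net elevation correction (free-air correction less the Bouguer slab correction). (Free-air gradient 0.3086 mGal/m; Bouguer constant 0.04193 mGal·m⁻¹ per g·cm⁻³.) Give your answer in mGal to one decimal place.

755.4

Combined gradient = 0.3086 − 0.04193 × 2.03 = 0.2234821 mGal/m
Combined elevation correction = 0.2234821 × 3380.0 = 755.4 mGal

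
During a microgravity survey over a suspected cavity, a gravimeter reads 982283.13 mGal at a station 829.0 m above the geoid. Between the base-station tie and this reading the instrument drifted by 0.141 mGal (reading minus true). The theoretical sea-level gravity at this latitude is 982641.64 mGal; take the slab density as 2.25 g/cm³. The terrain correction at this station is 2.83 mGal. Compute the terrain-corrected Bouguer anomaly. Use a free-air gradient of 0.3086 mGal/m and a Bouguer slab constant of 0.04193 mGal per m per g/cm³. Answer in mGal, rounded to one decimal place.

Drift-corrected reading = 982283.13 − (0.141) = 982282.989 mGal
Free-air correction = 0.3086 × 829.0 = 255.83 mGal
Free-air anomaly = 982282.989 − 982641.64 + (255.83) = -102.821 mGal
Bouguer slab correction = 0.04193 × 2.25 × 829.0 = 78.21 mGal
Simple Bouguer anomaly = -102.821 − (78.21) = -181.031 mGal
Complete Bouguer anomaly = -181.031 + 2.83 = -178.201 mGal

-178.2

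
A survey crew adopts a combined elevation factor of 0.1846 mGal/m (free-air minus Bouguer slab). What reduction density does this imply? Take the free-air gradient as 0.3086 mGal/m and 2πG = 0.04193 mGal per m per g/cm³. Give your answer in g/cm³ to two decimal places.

0.1846 = 0.3086 − 0.04193 × ρ
ρ = (0.3086 − 0.1846) / 0.04193 = 2.96 g/cm³

2.96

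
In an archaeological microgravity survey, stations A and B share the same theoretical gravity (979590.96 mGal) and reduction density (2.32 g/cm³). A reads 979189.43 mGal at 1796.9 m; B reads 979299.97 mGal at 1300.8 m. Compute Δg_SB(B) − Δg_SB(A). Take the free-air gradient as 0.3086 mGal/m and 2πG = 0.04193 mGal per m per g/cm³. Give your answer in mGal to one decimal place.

Δg_SB(A) = 979189.43 − 979590.96 + 0.3086×1796.9 − 0.04193×2.32×1796.9 = -21.80 mGal
Δg_SB(B) = 979299.97 − 979590.96 + 0.3086×1300.8 − 0.04193×2.32×1300.8 = -16.10 mGal
Difference = -16.10 − (-21.80) = 5.70 mGal

5.7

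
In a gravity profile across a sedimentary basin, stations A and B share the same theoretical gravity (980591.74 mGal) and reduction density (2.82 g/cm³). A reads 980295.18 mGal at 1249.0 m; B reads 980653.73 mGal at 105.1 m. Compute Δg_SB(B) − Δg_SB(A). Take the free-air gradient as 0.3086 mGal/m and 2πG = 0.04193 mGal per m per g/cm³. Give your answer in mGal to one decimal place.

140.8

Δg_SB(A) = 980295.18 − 980591.74 + 0.3086×1249.0 − 0.04193×2.82×1249.0 = -58.80 mGal
Δg_SB(B) = 980653.73 − 980591.74 + 0.3086×105.1 − 0.04193×2.82×105.1 = 82.00 mGal
Difference = 82.00 − (-58.80) = 140.80 mGal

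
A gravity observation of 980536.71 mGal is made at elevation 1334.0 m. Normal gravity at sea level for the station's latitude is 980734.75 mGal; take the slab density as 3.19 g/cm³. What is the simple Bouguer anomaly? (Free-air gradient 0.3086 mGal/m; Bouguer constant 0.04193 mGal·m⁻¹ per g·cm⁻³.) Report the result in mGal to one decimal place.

35.2

Free-air correction = 0.3086 × 1334.0 = 411.67 mGal
Free-air anomaly = 980536.71 − 980734.75 + (411.67) = 213.63 mGal
Bouguer slab correction = 0.04193 × 3.19 × 1334.0 = 178.43 mGal
Simple Bouguer anomaly = 213.63 − (178.43) = 35.20 mGal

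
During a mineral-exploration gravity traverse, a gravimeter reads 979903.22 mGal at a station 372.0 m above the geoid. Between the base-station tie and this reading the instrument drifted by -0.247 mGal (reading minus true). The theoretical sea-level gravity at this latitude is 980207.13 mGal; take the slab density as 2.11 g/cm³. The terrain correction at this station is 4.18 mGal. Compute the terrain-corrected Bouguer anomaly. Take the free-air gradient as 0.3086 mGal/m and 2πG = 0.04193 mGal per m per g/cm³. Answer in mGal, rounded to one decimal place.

Drift-corrected reading = 979903.22 − (-0.247) = 979903.467 mGal
Free-air correction = 0.3086 × 372.0 = 114.80 mGal
Free-air anomaly = 979903.467 − 980207.13 + (114.80) = -188.863 mGal
Bouguer slab correction = 0.04193 × 2.11 × 372.0 = 32.91 mGal
Simple Bouguer anomaly = -188.863 − (32.91) = -221.773 mGal
Complete Bouguer anomaly = -221.773 + 4.18 = -217.593 mGal

-217.6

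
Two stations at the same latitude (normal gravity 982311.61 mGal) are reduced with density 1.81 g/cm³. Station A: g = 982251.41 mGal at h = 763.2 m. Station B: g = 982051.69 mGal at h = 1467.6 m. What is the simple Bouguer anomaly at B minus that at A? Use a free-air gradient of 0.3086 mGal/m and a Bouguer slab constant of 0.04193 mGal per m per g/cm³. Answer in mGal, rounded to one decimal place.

-35.8

Δg_SB(A) = 982251.41 − 982311.61 + 0.3086×763.2 − 0.04193×1.81×763.2 = 117.40 mGal
Δg_SB(B) = 982051.69 − 982311.61 + 0.3086×1467.6 − 0.04193×1.81×1467.6 = 81.60 mGal
Difference = 81.60 − (117.40) = -35.80 mGal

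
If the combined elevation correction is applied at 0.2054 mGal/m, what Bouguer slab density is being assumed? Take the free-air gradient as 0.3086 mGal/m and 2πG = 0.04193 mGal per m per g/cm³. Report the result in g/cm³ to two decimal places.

2.46

0.2054 = 0.3086 − 0.04193 × ρ
ρ = (0.3086 − 0.2054) / 0.04193 = 2.46 g/cm³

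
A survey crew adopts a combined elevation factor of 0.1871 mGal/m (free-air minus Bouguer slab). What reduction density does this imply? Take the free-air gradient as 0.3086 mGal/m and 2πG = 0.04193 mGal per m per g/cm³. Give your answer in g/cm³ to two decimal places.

2.90

0.1871 = 0.3086 − 0.04193 × ρ
ρ = (0.3086 − 0.1871) / 0.04193 = 2.90 g/cm³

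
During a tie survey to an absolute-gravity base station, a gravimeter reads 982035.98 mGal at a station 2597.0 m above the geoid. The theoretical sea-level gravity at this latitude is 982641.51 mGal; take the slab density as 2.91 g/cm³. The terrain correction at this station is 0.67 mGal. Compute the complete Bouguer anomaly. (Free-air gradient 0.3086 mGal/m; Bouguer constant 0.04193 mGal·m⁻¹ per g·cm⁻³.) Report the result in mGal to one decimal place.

-120.3

Free-air correction = 0.3086 × 2597.0 = 801.43 mGal
Free-air anomaly = 982035.98 − 982641.51 + (801.43) = 195.90 mGal
Bouguer slab correction = 0.04193 × 2.91 × 2597.0 = 316.88 mGal
Simple Bouguer anomaly = 195.90 − (316.88) = -120.98 mGal
Complete Bouguer anomaly = -120.98 + 0.67 = -120.31 mGal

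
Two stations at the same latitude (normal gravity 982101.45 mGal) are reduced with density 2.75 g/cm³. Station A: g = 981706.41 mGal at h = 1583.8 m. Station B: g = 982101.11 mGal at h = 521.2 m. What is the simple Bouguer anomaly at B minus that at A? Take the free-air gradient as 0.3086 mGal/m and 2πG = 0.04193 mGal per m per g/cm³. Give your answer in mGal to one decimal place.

Δg_SB(A) = 981706.41 − 982101.45 + 0.3086×1583.8 − 0.04193×2.75×1583.8 = -88.90 mGal
Δg_SB(B) = 982101.11 − 982101.45 + 0.3086×521.2 − 0.04193×2.75×521.2 = 100.40 mGal
Difference = 100.40 − (-88.90) = 189.30 mGal

189.3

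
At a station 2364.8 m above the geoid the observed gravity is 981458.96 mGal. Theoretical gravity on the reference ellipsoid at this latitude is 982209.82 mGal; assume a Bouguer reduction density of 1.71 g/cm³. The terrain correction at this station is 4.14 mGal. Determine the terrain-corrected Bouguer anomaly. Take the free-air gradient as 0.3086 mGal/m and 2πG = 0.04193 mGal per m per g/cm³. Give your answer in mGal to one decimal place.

Free-air correction = 0.3086 × 2364.8 = 729.78 mGal
Free-air anomaly = 981458.96 − 982209.82 + (729.78) = -21.08 mGal
Bouguer slab correction = 0.04193 × 1.71 × 2364.8 = 169.56 mGal
Simple Bouguer anomaly = -21.08 − (169.56) = -190.64 mGal
Complete Bouguer anomaly = -190.64 + 4.14 = -186.50 mGal

-186.5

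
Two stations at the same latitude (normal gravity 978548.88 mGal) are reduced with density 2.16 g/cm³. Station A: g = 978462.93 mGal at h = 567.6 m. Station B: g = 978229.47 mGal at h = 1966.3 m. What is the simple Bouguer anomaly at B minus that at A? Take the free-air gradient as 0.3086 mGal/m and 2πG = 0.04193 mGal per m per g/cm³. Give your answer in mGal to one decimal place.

Δg_SB(A) = 978462.93 − 978548.88 + 0.3086×567.6 − 0.04193×2.16×567.6 = 37.80 mGal
Δg_SB(B) = 978229.47 − 978548.88 + 0.3086×1966.3 − 0.04193×2.16×1966.3 = 109.30 mGal
Difference = 109.30 − (37.80) = 71.50 mGal

71.5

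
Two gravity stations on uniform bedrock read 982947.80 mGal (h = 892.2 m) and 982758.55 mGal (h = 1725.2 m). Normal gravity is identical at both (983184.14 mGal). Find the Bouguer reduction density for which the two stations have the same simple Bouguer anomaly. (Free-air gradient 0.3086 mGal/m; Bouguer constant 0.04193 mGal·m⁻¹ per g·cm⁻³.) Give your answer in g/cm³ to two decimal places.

Δg_obs = 982758.55 − 982947.80 = -189.25 mGal over Δh = 1725.2 − 892.2 = 833.0 m
Equal Bouguer anomalies ⇒ Δg_obs + (0.3086 − 0.04193ρ)·Δh = 0
0.3086 − 0.04193ρ = −Δg_obs/Δh = 0.22719
ρ = (0.3086 − 0.22719) / 0.04193 = 1.94 g/cm³

1.94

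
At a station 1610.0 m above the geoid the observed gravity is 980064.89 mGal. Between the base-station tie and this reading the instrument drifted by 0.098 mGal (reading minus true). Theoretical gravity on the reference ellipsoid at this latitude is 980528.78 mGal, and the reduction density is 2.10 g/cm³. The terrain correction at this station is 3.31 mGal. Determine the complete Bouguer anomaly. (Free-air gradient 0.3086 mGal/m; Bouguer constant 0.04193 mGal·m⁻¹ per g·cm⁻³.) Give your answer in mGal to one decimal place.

Drift-corrected reading = 980064.89 − (0.098) = 980064.792 mGal
Free-air correction = 0.3086 × 1610.0 = 496.85 mGal
Free-air anomaly = 980064.792 − 980528.78 + (496.85) = 32.862 mGal
Bouguer slab correction = 0.04193 × 2.10 × 1610.0 = 141.77 mGal
Simple Bouguer anomaly = 32.862 − (141.77) = -108.908 mGal
Complete Bouguer anomaly = -108.908 + 3.31 = -105.598 mGal

-105.6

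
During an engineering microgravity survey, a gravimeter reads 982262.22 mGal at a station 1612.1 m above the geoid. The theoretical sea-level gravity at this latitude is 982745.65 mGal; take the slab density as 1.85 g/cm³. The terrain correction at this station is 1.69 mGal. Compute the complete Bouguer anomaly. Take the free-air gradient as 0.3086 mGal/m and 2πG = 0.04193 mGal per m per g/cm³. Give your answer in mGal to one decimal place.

-109.3

Free-air correction = 0.3086 × 1612.1 = 497.49 mGal
Free-air anomaly = 982262.22 − 982745.65 + (497.49) = 14.06 mGal
Bouguer slab correction = 0.04193 × 1.85 × 1612.1 = 125.05 mGal
Simple Bouguer anomaly = 14.06 − (125.05) = -110.99 mGal
Complete Bouguer anomaly = -110.99 + 1.69 = -109.30 mGal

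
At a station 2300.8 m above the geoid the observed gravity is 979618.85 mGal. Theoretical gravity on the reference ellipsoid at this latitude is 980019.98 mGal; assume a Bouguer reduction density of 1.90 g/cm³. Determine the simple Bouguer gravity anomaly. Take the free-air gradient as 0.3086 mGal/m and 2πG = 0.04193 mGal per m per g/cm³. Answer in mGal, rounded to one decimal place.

125.6

Free-air correction = 0.3086 × 2300.8 = 710.03 mGal
Free-air anomaly = 979618.85 − 980019.98 + (710.03) = 308.90 mGal
Bouguer slab correction = 0.04193 × 1.90 × 2300.8 = 183.30 mGal
Simple Bouguer anomaly = 308.90 − (183.30) = 125.60 mGal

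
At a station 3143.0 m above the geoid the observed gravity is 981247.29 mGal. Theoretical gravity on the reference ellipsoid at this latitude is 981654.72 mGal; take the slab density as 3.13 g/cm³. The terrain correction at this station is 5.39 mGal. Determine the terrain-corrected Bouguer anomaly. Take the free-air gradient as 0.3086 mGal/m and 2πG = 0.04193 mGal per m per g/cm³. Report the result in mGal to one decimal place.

Free-air correction = 0.3086 × 3143.0 = 969.93 mGal
Free-air anomaly = 981247.29 − 981654.72 + (969.93) = 562.50 mGal
Bouguer slab correction = 0.04193 × 3.13 × 3143.0 = 412.49 mGal
Simple Bouguer anomaly = 562.50 − (412.49) = 150.01 mGal
Complete Bouguer anomaly = 150.01 + 5.39 = 155.40 mGal

155.4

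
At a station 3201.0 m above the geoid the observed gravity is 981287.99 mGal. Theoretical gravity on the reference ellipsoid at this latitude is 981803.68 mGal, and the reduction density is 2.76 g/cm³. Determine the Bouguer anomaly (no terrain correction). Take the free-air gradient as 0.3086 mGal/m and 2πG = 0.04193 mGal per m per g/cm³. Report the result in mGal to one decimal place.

101.7

Free-air correction = 0.3086 × 3201.0 = 987.83 mGal
Free-air anomaly = 981287.99 − 981803.68 + (987.83) = 472.14 mGal
Bouguer slab correction = 0.04193 × 2.76 × 3201.0 = 370.44 mGal
Simple Bouguer anomaly = 472.14 − (370.44) = 101.70 mGal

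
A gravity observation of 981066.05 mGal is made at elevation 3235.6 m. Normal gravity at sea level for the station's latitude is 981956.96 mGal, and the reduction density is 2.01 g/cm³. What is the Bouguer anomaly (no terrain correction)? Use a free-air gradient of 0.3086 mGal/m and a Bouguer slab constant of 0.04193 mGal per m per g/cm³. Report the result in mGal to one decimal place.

-165.1

Free-air correction = 0.3086 × 3235.6 = 998.51 mGal
Free-air anomaly = 981066.05 − 981956.96 + (998.51) = 107.60 mGal
Bouguer slab correction = 0.04193 × 2.01 × 3235.6 = 272.69 mGal
Simple Bouguer anomaly = 107.60 − (272.69) = -165.09 mGal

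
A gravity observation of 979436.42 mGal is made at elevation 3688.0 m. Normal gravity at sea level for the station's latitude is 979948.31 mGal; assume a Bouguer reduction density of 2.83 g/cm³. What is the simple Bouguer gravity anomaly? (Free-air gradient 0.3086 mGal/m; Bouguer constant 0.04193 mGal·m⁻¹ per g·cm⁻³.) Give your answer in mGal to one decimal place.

Free-air correction = 0.3086 × 3688.0 = 1138.12 mGal
Free-air anomaly = 979436.42 − 979948.31 + (1138.12) = 626.23 mGal
Bouguer slab correction = 0.04193 × 2.83 × 3688.0 = 437.63 mGal
Simple Bouguer anomaly = 626.23 − (437.63) = 188.60 mGal

188.6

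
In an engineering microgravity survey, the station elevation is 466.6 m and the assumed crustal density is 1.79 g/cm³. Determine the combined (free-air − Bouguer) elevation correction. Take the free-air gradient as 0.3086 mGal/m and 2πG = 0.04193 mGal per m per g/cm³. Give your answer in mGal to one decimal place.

109.0

Combined gradient = 0.3086 − 0.04193 × 1.79 = 0.2335453 mGal/m
Combined elevation correction = 0.2335453 × 466.6 = 109.0 mGal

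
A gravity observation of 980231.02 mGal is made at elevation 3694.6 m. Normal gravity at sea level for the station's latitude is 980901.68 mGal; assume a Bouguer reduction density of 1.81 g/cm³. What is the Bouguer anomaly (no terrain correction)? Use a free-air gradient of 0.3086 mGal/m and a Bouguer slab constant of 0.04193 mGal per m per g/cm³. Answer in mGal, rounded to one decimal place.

Free-air correction = 0.3086 × 3694.6 = 1140.15 mGal
Free-air anomaly = 980231.02 − 980901.68 + (1140.15) = 469.49 mGal
Bouguer slab correction = 0.04193 × 1.81 × 3694.6 = 280.40 mGal
Simple Bouguer anomaly = 469.49 − (280.40) = 189.09 mGal

189.1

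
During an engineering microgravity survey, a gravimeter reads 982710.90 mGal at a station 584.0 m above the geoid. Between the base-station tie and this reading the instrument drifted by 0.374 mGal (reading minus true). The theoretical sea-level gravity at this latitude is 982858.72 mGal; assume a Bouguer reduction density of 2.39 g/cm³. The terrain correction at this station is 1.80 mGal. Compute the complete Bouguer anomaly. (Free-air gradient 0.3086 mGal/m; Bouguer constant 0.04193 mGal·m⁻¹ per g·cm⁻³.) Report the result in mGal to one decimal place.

-24.7

Drift-corrected reading = 982710.90 − (0.374) = 982710.526 mGal
Free-air correction = 0.3086 × 584.0 = 180.22 mGal
Free-air anomaly = 982710.526 − 982858.72 + (180.22) = 32.026 mGal
Bouguer slab correction = 0.04193 × 2.39 × 584.0 = 58.52 mGal
Simple Bouguer anomaly = 32.026 − (58.52) = -26.494 mGal
Complete Bouguer anomaly = -26.494 + 1.80 = -24.694 mGal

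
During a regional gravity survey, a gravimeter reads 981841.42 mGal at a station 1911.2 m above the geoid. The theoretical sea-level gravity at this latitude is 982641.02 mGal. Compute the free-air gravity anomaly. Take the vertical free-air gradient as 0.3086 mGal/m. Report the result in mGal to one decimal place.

Free-air correction = 0.3086 × 1911.2 = 589.80 mGal
Free-air anomaly = 981841.42 − 982641.02 + (589.80) = -209.80 mGal

-209.8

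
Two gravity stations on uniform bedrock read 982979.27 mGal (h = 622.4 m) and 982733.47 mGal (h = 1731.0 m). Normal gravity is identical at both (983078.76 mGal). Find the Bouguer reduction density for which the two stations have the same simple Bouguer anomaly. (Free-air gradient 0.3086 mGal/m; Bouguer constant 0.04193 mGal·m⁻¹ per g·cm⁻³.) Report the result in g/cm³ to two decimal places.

Δg_obs = 982733.47 − 982979.27 = -245.80 mGal over Δh = 1731.0 − 622.4 = 1108.6 m
Equal Bouguer anomalies ⇒ Δg_obs + (0.3086 − 0.04193ρ)·Δh = 0
0.3086 − 0.04193ρ = −Δg_obs/Δh = 0.22172
ρ = (0.3086 − 0.22172) / 0.04193 = 2.07 g/cm³

2.07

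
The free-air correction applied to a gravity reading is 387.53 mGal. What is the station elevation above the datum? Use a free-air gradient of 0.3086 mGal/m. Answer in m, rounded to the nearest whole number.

h = 387.53 / 0.3086 = 1255.77 m

1256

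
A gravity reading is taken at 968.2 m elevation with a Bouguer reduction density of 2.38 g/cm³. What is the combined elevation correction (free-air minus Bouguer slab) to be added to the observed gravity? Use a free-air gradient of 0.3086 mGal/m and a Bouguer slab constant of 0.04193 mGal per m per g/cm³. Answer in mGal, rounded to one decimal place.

Combined gradient = 0.3086 − 0.04193 × 2.38 = 0.2088066 mGal/m
Combined elevation correction = 0.2088066 × 968.2 = 202.2 mGal

202.2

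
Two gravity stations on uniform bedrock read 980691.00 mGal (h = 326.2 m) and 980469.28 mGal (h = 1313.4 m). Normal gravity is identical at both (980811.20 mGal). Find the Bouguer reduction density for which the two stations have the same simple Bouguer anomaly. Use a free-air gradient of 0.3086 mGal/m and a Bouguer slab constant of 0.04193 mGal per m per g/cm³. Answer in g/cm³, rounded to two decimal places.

Δg_obs = 980469.28 − 980691.00 = -221.72 mGal over Δh = 1313.4 − 326.2 = 987.2 m
Equal Bouguer anomalies ⇒ Δg_obs + (0.3086 − 0.04193ρ)·Δh = 0
0.3086 − 0.04193ρ = −Δg_obs/Δh = 0.22459
ρ = (0.3086 − 0.22459) / 0.04193 = 2.00 g/cm³

2.00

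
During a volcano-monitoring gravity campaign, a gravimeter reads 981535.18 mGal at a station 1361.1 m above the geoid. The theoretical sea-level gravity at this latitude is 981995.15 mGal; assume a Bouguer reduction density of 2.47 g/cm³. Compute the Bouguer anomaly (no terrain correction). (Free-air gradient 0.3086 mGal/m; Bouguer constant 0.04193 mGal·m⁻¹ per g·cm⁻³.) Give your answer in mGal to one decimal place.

-180.9

Free-air correction = 0.3086 × 1361.1 = 420.04 mGal
Free-air anomaly = 981535.18 − 981995.15 + (420.04) = -39.93 mGal
Bouguer slab correction = 0.04193 × 2.47 × 1361.1 = 140.97 mGal
Simple Bouguer anomaly = -39.93 − (140.97) = -180.90 mGal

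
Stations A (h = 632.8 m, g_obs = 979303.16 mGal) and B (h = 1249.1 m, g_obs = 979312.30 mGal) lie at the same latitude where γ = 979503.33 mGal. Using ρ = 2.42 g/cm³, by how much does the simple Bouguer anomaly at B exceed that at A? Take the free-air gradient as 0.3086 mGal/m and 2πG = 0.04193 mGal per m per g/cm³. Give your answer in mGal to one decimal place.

136.8

Δg_SB(A) = 979303.16 − 979503.33 + 0.3086×632.8 − 0.04193×2.42×632.8 = -69.10 mGal
Δg_SB(B) = 979312.30 − 979503.33 + 0.3086×1249.1 − 0.04193×2.42×1249.1 = 67.70 mGal
Difference = 67.70 − (-69.10) = 136.80 mGal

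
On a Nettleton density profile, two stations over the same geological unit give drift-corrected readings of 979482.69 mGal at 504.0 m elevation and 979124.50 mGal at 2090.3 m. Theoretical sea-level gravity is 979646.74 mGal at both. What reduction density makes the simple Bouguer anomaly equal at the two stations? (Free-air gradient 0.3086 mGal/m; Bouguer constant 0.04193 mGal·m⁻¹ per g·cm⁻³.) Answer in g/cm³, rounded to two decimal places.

Δg_obs = 979124.50 − 979482.69 = -358.19 mGal over Δh = 2090.3 − 504.0 = 1586.3 m
Equal Bouguer anomalies ⇒ Δg_obs + (0.3086 − 0.04193ρ)·Δh = 0
0.3086 − 0.04193ρ = −Δg_obs/Δh = 0.22580
ρ = (0.3086 − 0.22580) / 0.04193 = 1.97 g/cm³

1.97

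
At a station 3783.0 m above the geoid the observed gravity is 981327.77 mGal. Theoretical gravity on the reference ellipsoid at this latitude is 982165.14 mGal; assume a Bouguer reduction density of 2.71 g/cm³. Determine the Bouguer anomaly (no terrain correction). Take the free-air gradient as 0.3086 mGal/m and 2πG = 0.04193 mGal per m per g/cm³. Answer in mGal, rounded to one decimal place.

-99.8

Free-air correction = 0.3086 × 3783.0 = 1167.43 mGal
Free-air anomaly = 981327.77 − 982165.14 + (1167.43) = 330.06 mGal
Bouguer slab correction = 0.04193 × 2.71 × 3783.0 = 429.86 mGal
Simple Bouguer anomaly = 330.06 − (429.86) = -99.80 mGal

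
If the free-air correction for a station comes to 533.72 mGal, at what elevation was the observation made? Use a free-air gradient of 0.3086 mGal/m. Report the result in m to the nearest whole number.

1729

h = 533.72 / 0.3086 = 1729.49 m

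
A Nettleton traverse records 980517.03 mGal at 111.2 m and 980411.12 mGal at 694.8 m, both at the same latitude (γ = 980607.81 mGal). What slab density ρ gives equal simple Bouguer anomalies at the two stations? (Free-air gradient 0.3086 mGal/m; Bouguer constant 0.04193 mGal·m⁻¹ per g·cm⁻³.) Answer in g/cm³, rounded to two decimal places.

3.03

Δg_obs = 980411.12 − 980517.03 = -105.91 mGal over Δh = 694.8 − 111.2 = 583.6 m
Equal Bouguer anomalies ⇒ Δg_obs + (0.3086 − 0.04193ρ)·Δh = 0
0.3086 − 0.04193ρ = −Δg_obs/Δh = 0.18148
ρ = (0.3086 − 0.18148) / 0.04193 = 3.03 g/cm³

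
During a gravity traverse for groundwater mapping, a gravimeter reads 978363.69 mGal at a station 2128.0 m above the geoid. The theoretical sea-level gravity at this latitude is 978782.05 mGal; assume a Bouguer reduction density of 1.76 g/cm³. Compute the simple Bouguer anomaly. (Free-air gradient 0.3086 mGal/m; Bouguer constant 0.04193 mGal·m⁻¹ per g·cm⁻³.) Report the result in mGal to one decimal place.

Free-air correction = 0.3086 × 2128.0 = 656.70 mGal
Free-air anomaly = 978363.69 − 978782.05 + (656.70) = 238.34 mGal
Bouguer slab correction = 0.04193 × 1.76 × 2128.0 = 157.04 mGal
Simple Bouguer anomaly = 238.34 − (157.04) = 81.30 mGal

81.3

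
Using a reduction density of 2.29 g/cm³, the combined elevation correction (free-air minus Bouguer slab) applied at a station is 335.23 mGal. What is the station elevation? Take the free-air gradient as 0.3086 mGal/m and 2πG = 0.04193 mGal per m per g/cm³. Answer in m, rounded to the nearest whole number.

1577

Combined gradient = 0.3086 − 0.04193 × 2.29 = 0.2125803 mGal/m
h = 335.23 / 0.2125803 = 1576.96 m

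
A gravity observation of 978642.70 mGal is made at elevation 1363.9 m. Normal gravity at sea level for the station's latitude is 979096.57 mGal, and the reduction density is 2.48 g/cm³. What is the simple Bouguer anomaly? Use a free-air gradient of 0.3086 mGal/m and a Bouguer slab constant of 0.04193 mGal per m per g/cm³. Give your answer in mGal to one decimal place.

-174.8

Free-air correction = 0.3086 × 1363.9 = 420.90 mGal
Free-air anomaly = 978642.70 − 979096.57 + (420.90) = -32.97 mGal
Bouguer slab correction = 0.04193 × 2.48 × 1363.9 = 141.83 mGal
Simple Bouguer anomaly = -32.97 − (141.83) = -174.80 mGal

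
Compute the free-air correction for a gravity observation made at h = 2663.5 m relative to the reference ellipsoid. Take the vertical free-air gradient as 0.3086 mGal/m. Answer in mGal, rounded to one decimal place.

Free-air correction = 0.3086 × 2663.5 = 822.0 mGal

822.0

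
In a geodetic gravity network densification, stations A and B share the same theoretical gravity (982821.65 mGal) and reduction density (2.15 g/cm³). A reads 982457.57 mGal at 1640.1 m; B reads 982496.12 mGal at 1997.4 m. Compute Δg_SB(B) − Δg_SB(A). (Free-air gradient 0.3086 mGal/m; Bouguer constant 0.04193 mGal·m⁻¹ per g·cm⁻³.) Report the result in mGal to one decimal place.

Δg_SB(A) = 982457.57 − 982821.65 + 0.3086×1640.1 − 0.04193×2.15×1640.1 = -5.80 mGal
Δg_SB(B) = 982496.12 − 982821.65 + 0.3086×1997.4 − 0.04193×2.15×1997.4 = 110.80 mGal
Difference = 110.80 − (-5.80) = 116.60 mGal

116.6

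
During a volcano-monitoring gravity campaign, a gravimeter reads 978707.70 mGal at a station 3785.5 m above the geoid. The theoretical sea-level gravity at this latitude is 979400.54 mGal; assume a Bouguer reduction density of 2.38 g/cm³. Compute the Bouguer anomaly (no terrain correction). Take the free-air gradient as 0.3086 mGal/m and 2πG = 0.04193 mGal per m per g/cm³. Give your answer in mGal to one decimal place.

Free-air correction = 0.3086 × 3785.5 = 1168.21 mGal
Free-air anomaly = 978707.70 − 979400.54 + (1168.21) = 475.37 mGal
Bouguer slab correction = 0.04193 × 2.38 × 3785.5 = 377.77 mGal
Simple Bouguer anomaly = 475.37 − (377.77) = 97.60 mGal

97.6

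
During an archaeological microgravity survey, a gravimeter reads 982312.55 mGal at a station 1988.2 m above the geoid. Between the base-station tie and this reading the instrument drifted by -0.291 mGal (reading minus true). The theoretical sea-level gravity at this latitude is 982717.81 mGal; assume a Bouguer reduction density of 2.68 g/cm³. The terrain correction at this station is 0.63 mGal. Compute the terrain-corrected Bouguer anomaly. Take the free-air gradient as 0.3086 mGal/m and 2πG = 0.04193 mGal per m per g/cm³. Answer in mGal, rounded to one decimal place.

-14.2

Drift-corrected reading = 982312.55 − (-0.291) = 982312.841 mGal
Free-air correction = 0.3086 × 1988.2 = 613.56 mGal
Free-air anomaly = 982312.841 − 982717.81 + (613.56) = 208.591 mGal
Bouguer slab correction = 0.04193 × 2.68 × 1988.2 = 223.42 mGal
Simple Bouguer anomaly = 208.591 − (223.42) = -14.829 mGal
Complete Bouguer anomaly = -14.829 + 0.63 = -14.199 mGal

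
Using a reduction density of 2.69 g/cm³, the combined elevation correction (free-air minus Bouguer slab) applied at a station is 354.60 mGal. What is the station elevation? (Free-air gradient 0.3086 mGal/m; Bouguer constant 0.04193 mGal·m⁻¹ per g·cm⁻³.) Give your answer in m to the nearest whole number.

Combined gradient = 0.3086 − 0.04193 × 2.69 = 0.1958083 mGal/m
h = 354.60 / 0.1958083 = 1810.95 m

1811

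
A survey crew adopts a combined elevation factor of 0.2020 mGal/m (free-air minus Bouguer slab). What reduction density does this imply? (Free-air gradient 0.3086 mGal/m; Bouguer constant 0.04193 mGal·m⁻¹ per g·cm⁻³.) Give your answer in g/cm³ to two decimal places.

0.2020 = 0.3086 − 0.04193 × ρ
ρ = (0.3086 − 0.2020) / 0.04193 = 2.54 g/cm³

2.54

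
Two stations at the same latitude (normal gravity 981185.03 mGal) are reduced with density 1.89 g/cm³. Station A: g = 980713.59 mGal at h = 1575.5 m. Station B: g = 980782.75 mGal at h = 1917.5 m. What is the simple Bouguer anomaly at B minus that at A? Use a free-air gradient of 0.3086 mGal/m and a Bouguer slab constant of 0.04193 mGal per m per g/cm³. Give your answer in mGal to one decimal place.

Δg_SB(A) = 980713.59 − 981185.03 + 0.3086×1575.5 − 0.04193×1.89×1575.5 = -110.10 mGal
Δg_SB(B) = 980782.75 − 981185.03 + 0.3086×1917.5 − 0.04193×1.89×1917.5 = 37.50 mGal
Difference = 37.50 − (-110.10) = 147.60 mGal

147.6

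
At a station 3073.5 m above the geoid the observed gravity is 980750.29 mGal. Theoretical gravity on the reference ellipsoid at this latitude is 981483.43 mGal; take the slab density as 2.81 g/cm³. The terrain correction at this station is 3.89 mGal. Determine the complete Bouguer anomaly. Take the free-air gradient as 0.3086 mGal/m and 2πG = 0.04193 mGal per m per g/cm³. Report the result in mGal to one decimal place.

Free-air correction = 0.3086 × 3073.5 = 948.48 mGal
Free-air anomaly = 980750.29 − 981483.43 + (948.48) = 215.34 mGal
Bouguer slab correction = 0.04193 × 2.81 × 3073.5 = 362.13 mGal
Simple Bouguer anomaly = 215.34 − (362.13) = -146.79 mGal
Complete Bouguer anomaly = -146.79 + 3.89 = -142.90 mGal

-142.9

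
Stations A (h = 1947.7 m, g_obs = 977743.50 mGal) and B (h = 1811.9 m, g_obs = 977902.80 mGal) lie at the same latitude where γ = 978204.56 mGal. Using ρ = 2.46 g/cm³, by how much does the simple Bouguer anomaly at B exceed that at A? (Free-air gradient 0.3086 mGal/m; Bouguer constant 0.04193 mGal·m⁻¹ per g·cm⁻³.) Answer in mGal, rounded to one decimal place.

131.4

Δg_SB(A) = 977743.50 − 978204.56 + 0.3086×1947.7 − 0.04193×2.46×1947.7 = -60.90 mGal
Δg_SB(B) = 977902.80 − 978204.56 + 0.3086×1811.9 − 0.04193×2.46×1811.9 = 70.50 mGal
Difference = 70.50 − (-60.90) = 131.40 mGal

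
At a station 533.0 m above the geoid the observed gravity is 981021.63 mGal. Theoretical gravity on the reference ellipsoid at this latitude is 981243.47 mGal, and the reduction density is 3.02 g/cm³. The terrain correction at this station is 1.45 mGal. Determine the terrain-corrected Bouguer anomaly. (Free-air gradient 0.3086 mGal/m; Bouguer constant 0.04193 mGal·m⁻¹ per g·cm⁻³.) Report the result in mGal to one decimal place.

-123.4

Free-air correction = 0.3086 × 533.0 = 164.48 mGal
Free-air anomaly = 981021.63 − 981243.47 + (164.48) = -57.36 mGal
Bouguer slab correction = 0.04193 × 3.02 × 533.0 = 67.49 mGal
Simple Bouguer anomaly = -57.36 − (67.49) = -124.85 mGal
Complete Bouguer anomaly = -124.85 + 1.45 = -123.40 mGal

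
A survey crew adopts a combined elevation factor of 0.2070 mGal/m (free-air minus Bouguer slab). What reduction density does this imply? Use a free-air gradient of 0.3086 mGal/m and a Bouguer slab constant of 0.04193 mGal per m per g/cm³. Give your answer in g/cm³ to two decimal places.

2.42

0.2070 = 0.3086 − 0.04193 × ρ
ρ = (0.3086 − 0.2070) / 0.04193 = 2.42 g/cm³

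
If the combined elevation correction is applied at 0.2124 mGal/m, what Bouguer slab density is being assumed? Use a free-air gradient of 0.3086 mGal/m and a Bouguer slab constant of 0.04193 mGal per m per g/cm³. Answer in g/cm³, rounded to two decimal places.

0.2124 = 0.3086 − 0.04193 × ρ
ρ = (0.3086 − 0.2124) / 0.04193 = 2.29 g/cm³

2.29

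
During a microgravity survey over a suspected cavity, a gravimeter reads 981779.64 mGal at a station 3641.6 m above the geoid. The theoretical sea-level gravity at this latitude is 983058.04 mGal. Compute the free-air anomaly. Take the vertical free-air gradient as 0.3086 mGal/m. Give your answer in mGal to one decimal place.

-154.6

Free-air correction = 0.3086 × 3641.6 = 1123.80 mGal
Free-air anomaly = 981779.64 − 983058.04 + (1123.80) = -154.60 mGal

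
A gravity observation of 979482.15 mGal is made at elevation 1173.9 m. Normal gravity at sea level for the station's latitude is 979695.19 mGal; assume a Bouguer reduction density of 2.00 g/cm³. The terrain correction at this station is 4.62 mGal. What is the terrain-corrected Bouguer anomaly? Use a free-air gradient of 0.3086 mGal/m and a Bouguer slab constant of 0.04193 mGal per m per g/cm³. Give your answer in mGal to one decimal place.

55.4

Free-air correction = 0.3086 × 1173.9 = 362.27 mGal
Free-air anomaly = 979482.15 − 979695.19 + (362.27) = 149.23 mGal
Bouguer slab correction = 0.04193 × 2.00 × 1173.9 = 98.44 mGal
Simple Bouguer anomaly = 149.23 − (98.44) = 50.79 mGal
Complete Bouguer anomaly = 50.79 + 4.62 = 55.41 mGal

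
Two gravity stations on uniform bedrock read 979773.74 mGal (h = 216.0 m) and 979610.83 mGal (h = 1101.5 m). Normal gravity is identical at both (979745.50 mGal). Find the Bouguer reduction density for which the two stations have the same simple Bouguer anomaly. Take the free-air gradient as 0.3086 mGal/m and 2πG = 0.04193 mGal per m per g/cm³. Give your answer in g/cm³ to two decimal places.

Δg_obs = 979610.83 − 979773.74 = -162.91 mGal over Δh = 1101.5 − 216.0 = 885.5 m
Equal Bouguer anomalies ⇒ Δg_obs + (0.3086 − 0.04193ρ)·Δh = 0
0.3086 − 0.04193ρ = −Δg_obs/Δh = 0.18398
ρ = (0.3086 − 0.18398) / 0.04193 = 2.97 g/cm³

2.97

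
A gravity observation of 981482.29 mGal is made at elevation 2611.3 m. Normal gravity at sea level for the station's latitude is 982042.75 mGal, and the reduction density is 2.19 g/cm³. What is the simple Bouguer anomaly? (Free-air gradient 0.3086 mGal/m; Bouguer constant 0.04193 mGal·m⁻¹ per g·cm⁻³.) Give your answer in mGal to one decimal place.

5.6

Free-air correction = 0.3086 × 2611.3 = 805.85 mGal
Free-air anomaly = 981482.29 − 982042.75 + (805.85) = 245.39 mGal
Bouguer slab correction = 0.04193 × 2.19 × 2611.3 = 239.79 mGal
Simple Bouguer anomaly = 245.39 − (239.79) = 5.60 mGal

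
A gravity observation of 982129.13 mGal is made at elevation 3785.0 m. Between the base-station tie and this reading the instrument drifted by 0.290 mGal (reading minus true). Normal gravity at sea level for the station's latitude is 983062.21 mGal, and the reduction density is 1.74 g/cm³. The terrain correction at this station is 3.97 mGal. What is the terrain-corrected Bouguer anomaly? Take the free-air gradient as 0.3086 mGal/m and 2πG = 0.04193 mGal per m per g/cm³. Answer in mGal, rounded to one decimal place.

-37.5

Drift-corrected reading = 982129.13 − (0.290) = 982128.840 mGal
Free-air correction = 0.3086 × 3785.0 = 1168.05 mGal
Free-air anomaly = 982128.840 − 983062.21 + (1168.05) = 234.680 mGal
Bouguer slab correction = 0.04193 × 1.74 × 3785.0 = 276.15 mGal
Simple Bouguer anomaly = 234.680 − (276.15) = -41.470 mGal
Complete Bouguer anomaly = -41.470 + 3.97 = -37.500 mGal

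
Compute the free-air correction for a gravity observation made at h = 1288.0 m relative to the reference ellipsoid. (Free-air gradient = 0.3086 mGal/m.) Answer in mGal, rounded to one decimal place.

Free-air correction = 0.3086 × 1288.0 = 397.5 mGal

397.5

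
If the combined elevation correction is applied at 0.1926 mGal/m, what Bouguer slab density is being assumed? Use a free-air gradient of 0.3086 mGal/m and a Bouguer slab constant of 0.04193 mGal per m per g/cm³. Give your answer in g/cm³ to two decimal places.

0.1926 = 0.3086 − 0.04193 × ρ
ρ = (0.3086 − 0.1926) / 0.04193 = 2.77 g/cm³

2.77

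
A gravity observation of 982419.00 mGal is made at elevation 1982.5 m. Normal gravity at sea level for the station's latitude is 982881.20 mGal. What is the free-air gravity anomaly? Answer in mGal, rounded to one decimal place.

Free-air correction = 0.3086 × 1982.5 = 611.80 mGal
Free-air anomaly = 982419.00 − 982881.20 + (611.80) = 149.60 mGal

149.6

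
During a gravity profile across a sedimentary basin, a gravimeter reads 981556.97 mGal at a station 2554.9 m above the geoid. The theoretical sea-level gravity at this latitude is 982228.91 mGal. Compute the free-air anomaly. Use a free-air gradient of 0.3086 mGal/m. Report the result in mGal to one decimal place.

Free-air correction = 0.3086 × 2554.9 = 788.44 mGal
Free-air anomaly = 981556.97 − 982228.91 + (788.44) = 116.50 mGal

116.5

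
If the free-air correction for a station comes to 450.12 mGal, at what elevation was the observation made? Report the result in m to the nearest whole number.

h = 450.12 / 0.3086 = 1458.59 m

1459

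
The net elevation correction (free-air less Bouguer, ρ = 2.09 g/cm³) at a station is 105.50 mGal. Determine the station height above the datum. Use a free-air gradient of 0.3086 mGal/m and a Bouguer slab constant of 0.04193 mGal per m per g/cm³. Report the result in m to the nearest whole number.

477

Combined gradient = 0.3086 − 0.04193 × 2.09 = 0.2209663 mGal/m
h = 105.50 / 0.2209663 = 477.45 m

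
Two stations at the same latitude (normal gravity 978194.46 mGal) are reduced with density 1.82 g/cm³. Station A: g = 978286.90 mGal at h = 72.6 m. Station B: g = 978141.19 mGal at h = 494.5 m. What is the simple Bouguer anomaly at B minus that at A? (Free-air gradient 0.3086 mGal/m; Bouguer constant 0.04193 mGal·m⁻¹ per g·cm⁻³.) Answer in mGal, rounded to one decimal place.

Δg_SB(A) = 978286.90 − 978194.46 + 0.3086×72.6 − 0.04193×1.82×72.6 = 109.30 mGal
Δg_SB(B) = 978141.19 − 978194.46 + 0.3086×494.5 − 0.04193×1.82×494.5 = 61.60 mGal
Difference = 61.60 − (109.30) = -47.70 mGal

-47.7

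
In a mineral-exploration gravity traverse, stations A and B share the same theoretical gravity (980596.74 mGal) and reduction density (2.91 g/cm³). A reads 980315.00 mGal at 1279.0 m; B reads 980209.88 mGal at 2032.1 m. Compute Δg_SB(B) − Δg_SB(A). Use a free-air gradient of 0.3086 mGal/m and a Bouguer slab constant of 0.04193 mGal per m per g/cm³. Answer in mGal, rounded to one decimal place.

Δg_SB(A) = 980315.00 − 980596.74 + 0.3086×1279.0 − 0.04193×2.91×1279.0 = -43.10 mGal
Δg_SB(B) = 980209.88 − 980596.74 + 0.3086×2032.1 − 0.04193×2.91×2032.1 = -7.70 mGal
Difference = -7.70 − (-43.10) = 35.40 mGal

35.4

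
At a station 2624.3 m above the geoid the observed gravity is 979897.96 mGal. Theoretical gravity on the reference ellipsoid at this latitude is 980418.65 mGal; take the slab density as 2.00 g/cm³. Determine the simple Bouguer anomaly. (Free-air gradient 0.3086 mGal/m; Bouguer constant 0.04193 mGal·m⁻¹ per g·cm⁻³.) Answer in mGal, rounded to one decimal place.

Free-air correction = 0.3086 × 2624.3 = 809.86 mGal
Free-air anomaly = 979897.96 − 980418.65 + (809.86) = 289.17 mGal
Bouguer slab correction = 0.04193 × 2.00 × 2624.3 = 220.07 mGal
Simple Bouguer anomaly = 289.17 − (220.07) = 69.10 mGal

69.1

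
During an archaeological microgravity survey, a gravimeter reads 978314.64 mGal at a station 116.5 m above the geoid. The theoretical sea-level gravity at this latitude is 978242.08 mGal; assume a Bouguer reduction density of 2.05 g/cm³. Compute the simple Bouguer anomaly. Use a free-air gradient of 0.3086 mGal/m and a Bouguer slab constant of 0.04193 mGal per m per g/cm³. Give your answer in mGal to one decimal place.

Free-air correction = 0.3086 × 116.5 = 35.95 mGal
Free-air anomaly = 978314.64 − 978242.08 + (35.95) = 108.51 mGal
Bouguer slab correction = 0.04193 × 2.05 × 116.5 = 10.01 mGal
Simple Bouguer anomaly = 108.51 − (10.01) = 98.50 mGal

98.5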